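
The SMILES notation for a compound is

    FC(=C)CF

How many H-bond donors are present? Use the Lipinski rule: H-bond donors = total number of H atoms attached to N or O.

Donors: find every N or O and count the H atoms it carries.
  (no N or O atoms present)
Lipinski HBD = 0.

0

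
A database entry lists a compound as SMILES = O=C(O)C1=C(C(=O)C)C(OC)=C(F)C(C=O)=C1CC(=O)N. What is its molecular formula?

C13H12FNO6

Walk through each heavy atom and fill implicit hydrogens from standard valence (C 4, N 3, O 2, S 2, halogen 1):
  atom 1: O, bond orders sum to 2 (valence 2) → 0 H
  atom 2: C, bond orders sum to 4 (valence 4) → 0 H
  atom 3: O, bond orders sum to 1 (valence 2) → 1 H
  atom 4: C, bond orders sum to 4 (valence 4) → 0 H
  atom 5: C, bond orders sum to 4 (valence 4) → 0 H
  atom 6: C, bond orders sum to 4 (valence 4) → 0 H
  atom 7: O, bond orders sum to 2 (valence 2) → 0 H
  atom 8: C, bond orders sum to 1 (valence 4) → 3 H
  atom 9: C, bond orders sum to 4 (valence 4) → 0 H
  atom 10: O, bond orders sum to 2 (valence 2) → 0 H
  atom 11: C, bond orders sum to 1 (valence 4) → 3 H
  atom 12: C, bond orders sum to 4 (valence 4) → 0 H
  atom 13: F (halogen, monovalent) → 0 H
  atom 14: C, bond orders sum to 4 (valence 4) → 0 H
  atom 15: C, bond orders sum to 3 (valence 4) → 1 H
  atom 16: O, bond orders sum to 2 (valence 2) → 0 H
  atom 17: C, bond orders sum to 4 (valence 4) → 0 H
  atom 18: C, bond orders sum to 2 (valence 4) → 2 H
  atom 19: C, bond orders sum to 4 (valence 4) → 0 H
  atom 20: O, bond orders sum to 2 (valence 2) → 0 H
  atom 21: N, bond orders sum to 1 (valence 3) → 2 H
Totals → C:13, H:12, F:1, N:1, O:6.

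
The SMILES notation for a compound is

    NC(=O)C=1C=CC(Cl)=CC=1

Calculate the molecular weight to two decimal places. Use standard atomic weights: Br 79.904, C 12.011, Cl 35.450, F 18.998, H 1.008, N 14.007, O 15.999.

First, the molecular formula is C7H6ClNO (counting implicit H from valence).
  C: 7 × 12.011 = 84.077
  Cl: 1 × 35.450 = 35.450
  H: 6 × 1.008 = 6.048
  N: 1 × 14.007 = 14.007
  O: 1 × 15.999 = 15.999
Sum: 7×12.011 + 1×35.450 + 6×1.008 + 1×14.007 + 1×15.999 = 155.581 → 155.58 g/mol.

155.58 g/mol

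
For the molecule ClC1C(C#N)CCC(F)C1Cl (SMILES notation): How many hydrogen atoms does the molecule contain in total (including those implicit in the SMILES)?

Walk through each heavy atom and fill implicit hydrogens from standard valence (C 4, N 3, O 2, S 2, halogen 1):
  atom 1: Cl (halogen, monovalent) → 0 H
  atom 2: C, bond orders sum to 3 (valence 4) → 1 H
  atom 3: C, bond orders sum to 3 (valence 4) → 1 H
  atom 4: C, bond orders sum to 4 (valence 4) → 0 H
  atom 5: N, bond orders sum to 3 (valence 3) → 0 H
  atom 6: C, bond orders sum to 2 (valence 4) → 2 H
  atom 7: C, bond orders sum to 2 (valence 4) → 2 H
  atom 8: C, bond orders sum to 3 (valence 4) → 1 H
  atom 9: F (halogen, monovalent) → 0 H
  atom 10: C, bond orders sum to 3 (valence 4) → 1 H
  atom 11: Cl (halogen, monovalent) → 0 H
Total hydrogens: 8.

8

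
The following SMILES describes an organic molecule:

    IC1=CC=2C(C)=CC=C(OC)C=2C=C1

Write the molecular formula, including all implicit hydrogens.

Walk through each heavy atom and fill implicit hydrogens from standard valence (C 4, N 3, O 2, S 2, halogen 1):
  atom 1: I (halogen, monovalent) → 0 H
  atom 2: C, bond orders sum to 4 (valence 4) → 0 H
  atom 3: C, bond orders sum to 3 (valence 4) → 1 H
  atom 4: C, bond orders sum to 4 (valence 4) → 0 H
  atom 5: C, bond orders sum to 4 (valence 4) → 0 H
  atom 6: C, bond orders sum to 1 (valence 4) → 3 H
  atom 7: C, bond orders sum to 3 (valence 4) → 1 H
  atom 8: C, bond orders sum to 3 (valence 4) → 1 H
  atom 9: C, bond orders sum to 4 (valence 4) → 0 H
  atom 10: O, bond orders sum to 2 (valence 2) → 0 H
  atom 11: C, bond orders sum to 1 (valence 4) → 3 H
  atom 12: C, bond orders sum to 4 (valence 4) → 0 H
  atom 13: C, bond orders sum to 3 (valence 4) → 1 H
  atom 14: C, bond orders sum to 3 (valence 4) → 1 H
Totals → C:12, H:11, I:1, O:1.

C12H11IO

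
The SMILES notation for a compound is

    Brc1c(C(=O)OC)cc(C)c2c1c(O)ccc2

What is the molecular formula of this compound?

C13H11BrO3

Walk through each heavy atom and fill implicit hydrogens from standard valence (C 4, N 3, O 2, S 2, halogen 1); for lowercase aromatic atoms, an aromatic c carries 1 H when it has two neighbours and 0 H with three, and aromatic n carries 0 H:
  atom 1: Br (halogen, monovalent) → 0 H
  atom 2: aromatic c, 3 neighbours → 0 H
  atom 3: aromatic c, 3 neighbours → 0 H
  atom 4: C, bond orders sum to 4 (valence 4) → 0 H
  atom 5: O, bond orders sum to 2 (valence 2) → 0 H
  atom 6: O, bond orders sum to 2 (valence 2) → 0 H
  atom 7: C, bond orders sum to 1 (valence 4) → 3 H
  atom 8: aromatic c, 2 neighbours → 1 H
  atom 9: aromatic c, 3 neighbours → 0 H
  atom 10: C, bond orders sum to 1 (valence 4) → 3 H
  atom 11: aromatic c, 3 neighbours → 0 H
  atom 12: aromatic c, 3 neighbours → 0 H
  atom 13: aromatic c, 3 neighbours → 0 H
  atom 14: O, bond orders sum to 1 (valence 2) → 1 H
  atom 15: aromatic c, 2 neighbours → 1 H
  atom 16: aromatic c, 2 neighbours → 1 H
  atom 17: aromatic c, 2 neighbours → 1 H
Totals → C:13, H:11, Br:1, O:3.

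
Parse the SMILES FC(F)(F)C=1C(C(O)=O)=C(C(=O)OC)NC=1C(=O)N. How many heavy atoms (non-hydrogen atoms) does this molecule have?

Every atom symbol written in the SMILES (organic subset) is one heavy atom; implicit H are not written.
Heavy atoms by element → C:9, F:3, N:2, O:5.
Total: 19.

19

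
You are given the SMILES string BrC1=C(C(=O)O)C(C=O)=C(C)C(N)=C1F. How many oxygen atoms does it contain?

3

Scan the SMILES for O atoms (remember two-letter symbols like Cl and Br are single atoms).
Oxygen count: 3.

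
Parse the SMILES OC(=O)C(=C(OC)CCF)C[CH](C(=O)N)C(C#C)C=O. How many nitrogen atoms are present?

Scan the SMILES for N atoms (remember two-letter symbols like Cl and Br are single atoms).
Nitrogen count: 1.

1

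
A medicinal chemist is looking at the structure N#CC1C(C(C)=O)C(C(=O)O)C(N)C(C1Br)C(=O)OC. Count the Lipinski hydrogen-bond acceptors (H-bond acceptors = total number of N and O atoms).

N atoms: 2; O atoms: 5.
Lipinski HBA = 2 + 5 = 7.

7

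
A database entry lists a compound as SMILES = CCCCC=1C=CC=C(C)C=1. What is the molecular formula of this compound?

C11H16

Walk through each heavy atom and fill implicit hydrogens from standard valence (C 4, N 3, O 2, S 2, halogen 1):
  atom 1: C, bond orders sum to 1 (valence 4) → 3 H
  atom 2: C, bond orders sum to 2 (valence 4) → 2 H
  atom 3: C, bond orders sum to 2 (valence 4) → 2 H
  atom 4: C, bond orders sum to 2 (valence 4) → 2 H
  atom 5: C, bond orders sum to 4 (valence 4) → 0 H
  atom 6: C, bond orders sum to 3 (valence 4) → 1 H
  atom 7: C, bond orders sum to 3 (valence 4) → 1 H
  atom 8: C, bond orders sum to 3 (valence 4) → 1 H
  atom 9: C, bond orders sum to 4 (valence 4) → 0 H
  atom 10: C, bond orders sum to 1 (valence 4) → 3 H
  atom 11: C, bond orders sum to 3 (valence 4) → 1 H
Totals → C:11, H:16.
In Hill order: C11H16.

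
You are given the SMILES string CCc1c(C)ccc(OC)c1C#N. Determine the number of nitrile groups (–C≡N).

The nitrile motif appears at heavy-atom position 12 in the SMILES.
Other groups present: 1 ether.
Nitrile count: 1.

1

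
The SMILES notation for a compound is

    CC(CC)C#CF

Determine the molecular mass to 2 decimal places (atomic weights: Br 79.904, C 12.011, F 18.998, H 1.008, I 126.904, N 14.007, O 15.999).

First, the molecular formula is C6H9F (counting implicit H from valence).
  C: 6 × 12.011 = 72.066
  F: 1 × 18.998 = 18.998
  H: 9 × 1.008 = 9.072
Sum: 6×12.011 + 1×18.998 + 9×1.008 = 100.136 → 100.14 g/mol.

100.14 g/mol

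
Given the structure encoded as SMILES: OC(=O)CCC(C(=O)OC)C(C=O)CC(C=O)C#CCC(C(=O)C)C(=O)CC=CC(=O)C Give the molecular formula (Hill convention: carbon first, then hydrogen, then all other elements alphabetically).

C23H28O9

Walk through each heavy atom and fill implicit hydrogens from standard valence (C 4, N 3, O 2, S 2, halogen 1):
  atom 1: O, bond orders sum to 1 (valence 2) → 1 H
  atom 2: C, bond orders sum to 4 (valence 4) → 0 H
  atom 3: O, bond orders sum to 2 (valence 2) → 0 H
  atom 4: C, bond orders sum to 2 (valence 4) → 2 H
  atom 5: C, bond orders sum to 2 (valence 4) → 2 H
  atom 6: C, bond orders sum to 3 (valence 4) → 1 H
  atom 7: C, bond orders sum to 4 (valence 4) → 0 H
  atom 8: O, bond orders sum to 2 (valence 2) → 0 H
  atom 9: O, bond orders sum to 2 (valence 2) → 0 H
  atom 10: C, bond orders sum to 1 (valence 4) → 3 H
  atom 11: C, bond orders sum to 3 (valence 4) → 1 H
  atom 12: C, bond orders sum to 3 (valence 4) → 1 H
  atom 13: O, bond orders sum to 2 (valence 2) → 0 H
  atom 14: C, bond orders sum to 2 (valence 4) → 2 H
  atom 15: C, bond orders sum to 3 (valence 4) → 1 H
  atom 16: C, bond orders sum to 3 (valence 4) → 1 H
  atom 17: O, bond orders sum to 2 (valence 2) → 0 H
  atom 18: C, bond orders sum to 4 (valence 4) → 0 H
  atom 19: C, bond orders sum to 4 (valence 4) → 0 H
  atom 20: C, bond orders sum to 2 (valence 4) → 2 H
  atom 21: C, bond orders sum to 3 (valence 4) → 1 H
  atom 22: C, bond orders sum to 4 (valence 4) → 0 H
  atom 23: O, bond orders sum to 2 (valence 2) → 0 H
  atom 24: C, bond orders sum to 1 (valence 4) → 3 H
  atom 25: C, bond orders sum to 4 (valence 4) → 0 H
  atom 26: O, bond orders sum to 2 (valence 2) → 0 H
  atom 27: C, bond orders sum to 2 (valence 4) → 2 H
  atom 28: C, bond orders sum to 3 (valence 4) → 1 H
  atom 29: C, bond orders sum to 3 (valence 4) → 1 H
  atom 30: C, bond orders sum to 4 (valence 4) → 0 H
  atom 31: O, bond orders sum to 2 (valence 2) → 0 H
  atom 32: C, bond orders sum to 1 (valence 4) → 3 H
Totals → C:23, H:28, O:9.
In Hill order: C23H28O9.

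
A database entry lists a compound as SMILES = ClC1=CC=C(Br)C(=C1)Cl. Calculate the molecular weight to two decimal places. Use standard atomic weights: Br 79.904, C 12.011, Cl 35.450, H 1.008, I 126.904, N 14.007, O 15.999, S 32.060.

First, the molecular formula is C6H3BrCl2 (counting implicit H from valence).
  Br: 1 × 79.904 = 79.904
  C: 6 × 12.011 = 72.066
  Cl: 2 × 35.450 = 70.900
  H: 3 × 1.008 = 3.024
Sum: 1×79.904 + 6×12.011 + 2×35.450 + 3×1.008 = 225.894 → 225.89 g/mol.

225.89 g/mol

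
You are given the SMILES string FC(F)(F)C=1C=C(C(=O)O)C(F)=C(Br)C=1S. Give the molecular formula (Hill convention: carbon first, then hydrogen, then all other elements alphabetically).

Walk through each heavy atom and fill implicit hydrogens from standard valence (C 4, N 3, O 2, S 2, halogen 1):
  atom 1: F (halogen, monovalent) → 0 H
  atom 2: C, bond orders sum to 4 (valence 4) → 0 H
  atom 3: F (halogen, monovalent) → 0 H
  atom 4: F (halogen, monovalent) → 0 H
  atom 5: C, bond orders sum to 4 (valence 4) → 0 H
  atom 6: C, bond orders sum to 3 (valence 4) → 1 H
  atom 7: C, bond orders sum to 4 (valence 4) → 0 H
  atom 8: C, bond orders sum to 4 (valence 4) → 0 H
  atom 9: O, bond orders sum to 2 (valence 2) → 0 H
  atom 10: O, bond orders sum to 1 (valence 2) → 1 H
  atom 11: C, bond orders sum to 4 (valence 4) → 0 H
  atom 12: F (halogen, monovalent) → 0 H
  atom 13: C, bond orders sum to 4 (valence 4) → 0 H
  atom 14: Br (halogen, monovalent) → 0 H
  atom 15: C, bond orders sum to 4 (valence 4) → 0 H
  atom 16: S, bond orders sum to 1 (valence 2) → 1 H
Totals → C:8, H:3, Br:1, F:4, O:2, S:1.
In Hill order: C8H3BrF4O2S.

C8H3BrF4O2S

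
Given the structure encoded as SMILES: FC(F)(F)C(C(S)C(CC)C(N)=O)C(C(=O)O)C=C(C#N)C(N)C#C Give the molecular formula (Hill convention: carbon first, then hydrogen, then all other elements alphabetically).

Walk through each heavy atom and fill implicit hydrogens from standard valence (C 4, N 3, O 2, S 2, halogen 1):
  atom 1: F (halogen, monovalent) → 0 H
  atom 2: C, bond orders sum to 4 (valence 4) → 0 H
  atom 3: F (halogen, monovalent) → 0 H
  atom 4: F (halogen, monovalent) → 0 H
  atom 5: C, bond orders sum to 3 (valence 4) → 1 H
  atom 6: C, bond orders sum to 3 (valence 4) → 1 H
  atom 7: S, bond orders sum to 1 (valence 2) → 1 H
  atom 8: C, bond orders sum to 3 (valence 4) → 1 H
  atom 9: C, bond orders sum to 2 (valence 4) → 2 H
  atom 10: C, bond orders sum to 1 (valence 4) → 3 H
  atom 11: C, bond orders sum to 4 (valence 4) → 0 H
  atom 12: N, bond orders sum to 1 (valence 3) → 2 H
  atom 13: O, bond orders sum to 2 (valence 2) → 0 H
  atom 14: C, bond orders sum to 3 (valence 4) → 1 H
  atom 15: C, bond orders sum to 4 (valence 4) → 0 H
  atom 16: O, bond orders sum to 2 (valence 2) → 0 H
  atom 17: O, bond orders sum to 1 (valence 2) → 1 H
  atom 18: C, bond orders sum to 3 (valence 4) → 1 H
  atom 19: C, bond orders sum to 4 (valence 4) → 0 H
  atom 20: C, bond orders sum to 4 (valence 4) → 0 H
  atom 21: N, bond orders sum to 3 (valence 3) → 0 H
  atom 22: C, bond orders sum to 3 (valence 4) → 1 H
  atom 23: N, bond orders sum to 1 (valence 3) → 2 H
  atom 24: C, bond orders sum to 4 (valence 4) → 0 H
  atom 25: C, bond orders sum to 3 (valence 4) → 1 H
Totals → C:15, H:18, F:3, N:3, O:3, S:1.
In Hill order: C15H18F3N3O3S.

C15H18F3N3O3S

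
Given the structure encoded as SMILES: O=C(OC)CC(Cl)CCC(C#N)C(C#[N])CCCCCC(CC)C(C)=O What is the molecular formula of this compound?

Walk through each heavy atom and fill implicit hydrogens from standard valence (C 4, N 3, O 2, S 2, halogen 1):
  atom 1: O, bond orders sum to 2 (valence 2) → 0 H
  atom 2: C, bond orders sum to 4 (valence 4) → 0 H
  atom 3: O, bond orders sum to 2 (valence 2) → 0 H
  atom 4: C, bond orders sum to 1 (valence 4) → 3 H
  atom 5: C, bond orders sum to 2 (valence 4) → 2 H
  atom 6: C, bond orders sum to 3 (valence 4) → 1 H
  atom 7: Cl (halogen, monovalent) → 0 H
  atom 8: C, bond orders sum to 2 (valence 4) → 2 H
  atom 9: C, bond orders sum to 2 (valence 4) → 2 H
  atom 10: C, bond orders sum to 3 (valence 4) → 1 H
  atom 11: C, bond orders sum to 4 (valence 4) → 0 H
  atom 12: N, bond orders sum to 3 (valence 3) → 0 H
  atom 13: C, bond orders sum to 3 (valence 4) → 1 H
  atom 14: C, bond orders sum to 4 (valence 4) → 0 H
  atom 15: N with explicit H count 0
  atom 16: C, bond orders sum to 2 (valence 4) → 2 H
  atom 17: C, bond orders sum to 2 (valence 4) → 2 H
  atom 18: C, bond orders sum to 2 (valence 4) → 2 H
  atom 19: C, bond orders sum to 2 (valence 4) → 2 H
  atom 20: C, bond orders sum to 2 (valence 4) → 2 H
  atom 21: C, bond orders sum to 3 (valence 4) → 1 H
  atom 22: C, bond orders sum to 2 (valence 4) → 2 H
  atom 23: C, bond orders sum to 1 (valence 4) → 3 H
  atom 24: C, bond orders sum to 4 (valence 4) → 0 H
  atom 25: C, bond orders sum to 1 (valence 4) → 3 H
  atom 26: O, bond orders sum to 2 (valence 2) → 0 H
Totals → C:20, H:31, Cl:1, N:2, O:3.
In Hill order: C20H31ClN2O3.

C20H31ClN2O3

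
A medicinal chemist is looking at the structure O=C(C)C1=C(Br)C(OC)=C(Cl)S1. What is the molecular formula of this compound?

C7H6BrClO2S

Walk through each heavy atom and fill implicit hydrogens from standard valence (C 4, N 3, O 2, S 2, halogen 1):
  atom 1: O, bond orders sum to 2 (valence 2) → 0 H
  atom 2: C, bond orders sum to 4 (valence 4) → 0 H
  atom 3: C, bond orders sum to 1 (valence 4) → 3 H
  atom 4: C, bond orders sum to 4 (valence 4) → 0 H
  atom 5: C, bond orders sum to 4 (valence 4) → 0 H
  atom 6: Br (halogen, monovalent) → 0 H
  atom 7: C, bond orders sum to 4 (valence 4) → 0 H
  atom 8: O, bond orders sum to 2 (valence 2) → 0 H
  atom 9: C, bond orders sum to 1 (valence 4) → 3 H
  atom 10: C, bond orders sum to 4 (valence 4) → 0 H
  atom 11: Cl (halogen, monovalent) → 0 H
  atom 12: S, bond orders sum to 2 (valence 2) → 0 H
Totals → C:7, H:6, Br:1, Cl:1, O:2, S:1.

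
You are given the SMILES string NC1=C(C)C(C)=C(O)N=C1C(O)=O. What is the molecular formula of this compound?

Walk through each heavy atom and fill implicit hydrogens from standard valence (C 4, N 3, O 2, S 2, halogen 1):
  atom 1: N, bond orders sum to 1 (valence 3) → 2 H
  atom 2: C, bond orders sum to 4 (valence 4) → 0 H
  atom 3: C, bond orders sum to 4 (valence 4) → 0 H
  atom 4: C, bond orders sum to 1 (valence 4) → 3 H
  atom 5: C, bond orders sum to 4 (valence 4) → 0 H
  atom 6: C, bond orders sum to 1 (valence 4) → 3 H
  atom 7: C, bond orders sum to 4 (valence 4) → 0 H
  atom 8: O, bond orders sum to 1 (valence 2) → 1 H
  atom 9: N, bond orders sum to 3 (valence 3) → 0 H
  atom 10: C, bond orders sum to 4 (valence 4) → 0 H
  atom 11: C, bond orders sum to 4 (valence 4) → 0 H
  atom 12: O, bond orders sum to 1 (valence 2) → 1 H
  atom 13: O, bond orders sum to 2 (valence 2) → 0 H
Totals → C:8, H:10, N:2, O:3.

C8H10N2O3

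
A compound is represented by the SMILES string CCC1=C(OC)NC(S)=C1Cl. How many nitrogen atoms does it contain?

Scan the SMILES for N atoms (remember two-letter symbols like Cl and Br are single atoms).
Nitrogen count: 1.

1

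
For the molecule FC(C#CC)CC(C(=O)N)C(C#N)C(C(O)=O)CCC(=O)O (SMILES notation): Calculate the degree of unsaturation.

7

Molecular formula: C14H17FN2O5.
DoU = (2C + 2 + N − H − X) / 2, where X is the halogen count and O/S are ignored.
    = (2·14 + 2 + 2 − 17 − 1) / 2 = 14 / 2 = 7.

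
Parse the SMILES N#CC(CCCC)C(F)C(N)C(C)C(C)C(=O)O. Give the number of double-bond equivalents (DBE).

3

Degree of unsaturation = (number of rings) + (number of π bonds).
Ring closures in the SMILES: 0.
π bonds: 1 double bond (each 1 DoU), 1 triple bond (each 2 DoU) → 3 DoU from unsaturation.
Total DoU = 0 + 3 = 3.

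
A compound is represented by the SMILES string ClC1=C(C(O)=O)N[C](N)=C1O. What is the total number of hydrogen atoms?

5

Walk through each heavy atom and fill implicit hydrogens from standard valence (C 4, N 3, O 2, S 2, halogen 1):
  atom 1: Cl (halogen, monovalent) → 0 H
  atom 2: C, bond orders sum to 4 (valence 4) → 0 H
  atom 3: C, bond orders sum to 4 (valence 4) → 0 H
  atom 4: C, bond orders sum to 4 (valence 4) → 0 H
  atom 5: O, bond orders sum to 1 (valence 2) → 1 H
  atom 6: O, bond orders sum to 2 (valence 2) → 0 H
  atom 7: N, bond orders sum to 2 (valence 3) → 1 H
  atom 8: C with explicit H count 0
  atom 9: N, bond orders sum to 1 (valence 3) → 2 H
  atom 10: C, bond orders sum to 4 (valence 4) → 0 H
  atom 11: O, bond orders sum to 1 (valence 2) → 1 H
Total hydrogens: 5.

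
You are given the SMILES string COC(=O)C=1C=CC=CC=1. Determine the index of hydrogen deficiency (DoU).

5

Degree of unsaturation = (number of rings) + (number of π bonds).
Ring closures in the SMILES: 1.
π bonds: 4 double bonds (each 1 DoU) → 4 DoU from unsaturation.
Total DoU = 1 + 4 = 5.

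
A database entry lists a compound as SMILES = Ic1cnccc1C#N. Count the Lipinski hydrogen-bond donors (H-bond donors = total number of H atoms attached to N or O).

Donors: find every N or O and count the H atoms it carries.
  atom 4 (N): bond orders sum to 3 → 0 H
  atom 9 (N): bond orders sum to 3 → 0 H
Lipinski HBD = 0.

0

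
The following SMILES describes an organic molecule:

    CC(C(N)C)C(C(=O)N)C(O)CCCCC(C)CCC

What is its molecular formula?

Walk through each heavy atom and fill implicit hydrogens from standard valence (C 4, N 3, O 2, S 2, halogen 1):
  atom 1: C, bond orders sum to 1 (valence 4) → 3 H
  atom 2: C, bond orders sum to 3 (valence 4) → 1 H
  atom 3: C, bond orders sum to 3 (valence 4) → 1 H
  atom 4: N, bond orders sum to 1 (valence 3) → 2 H
  atom 5: C, bond orders sum to 1 (valence 4) → 3 H
  atom 6: C, bond orders sum to 3 (valence 4) → 1 H
  atom 7: C, bond orders sum to 4 (valence 4) → 0 H
  atom 8: O, bond orders sum to 2 (valence 2) → 0 H
  atom 9: N, bond orders sum to 1 (valence 3) → 2 H
  atom 10: C, bond orders sum to 3 (valence 4) → 1 H
  atom 11: O, bond orders sum to 1 (valence 2) → 1 H
  atom 12: C, bond orders sum to 2 (valence 4) → 2 H
  atom 13: C, bond orders sum to 2 (valence 4) → 2 H
  atom 14: C, bond orders sum to 2 (valence 4) → 2 H
  atom 15: C, bond orders sum to 2 (valence 4) → 2 H
  atom 16: C, bond orders sum to 3 (valence 4) → 1 H
  atom 17: C, bond orders sum to 1 (valence 4) → 3 H
  atom 18: C, bond orders sum to 2 (valence 4) → 2 H
  atom 19: C, bond orders sum to 2 (valence 4) → 2 H
  atom 20: C, bond orders sum to 1 (valence 4) → 3 H
Totals → C:16, H:34, N:2, O:2.

C16H34N2O2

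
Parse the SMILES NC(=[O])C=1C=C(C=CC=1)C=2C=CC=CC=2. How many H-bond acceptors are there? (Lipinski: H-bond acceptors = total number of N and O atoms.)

2

N atoms: 1; O atoms: 1.
Lipinski HBA = 1 + 1 = 2.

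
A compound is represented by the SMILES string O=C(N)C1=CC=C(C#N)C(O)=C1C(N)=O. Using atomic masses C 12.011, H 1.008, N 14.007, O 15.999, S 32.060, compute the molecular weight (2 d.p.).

205.17 g/mol

First, the molecular formula is C9H7N3O3 (counting implicit H from valence).
  C: 9 × 12.011 = 108.099
  H: 7 × 1.008 = 7.056
  N: 3 × 14.007 = 42.021
  O: 3 × 15.999 = 47.997
Sum: 9×12.011 + 7×1.008 + 3×14.007 + 3×15.999 = 205.173 → 205.17 g/mol.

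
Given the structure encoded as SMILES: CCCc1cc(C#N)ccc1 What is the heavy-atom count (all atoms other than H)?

Every atom symbol written in the SMILES (organic subset) is one heavy atom; implicit H are not written.
Heavy atoms by element → C:10, N:1.
Total: 11.

11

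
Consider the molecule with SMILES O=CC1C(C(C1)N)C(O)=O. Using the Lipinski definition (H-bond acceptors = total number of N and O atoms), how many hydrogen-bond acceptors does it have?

N atoms: 1; O atoms: 3.
Lipinski HBA = 1 + 3 = 4.

4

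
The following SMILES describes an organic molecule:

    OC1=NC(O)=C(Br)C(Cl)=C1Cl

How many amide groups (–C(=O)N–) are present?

Scan the SMILES for the amide motif — none present.
Groups that are present: 2 hydroxyl.

0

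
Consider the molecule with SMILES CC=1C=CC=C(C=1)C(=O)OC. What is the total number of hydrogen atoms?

10

Walk through each heavy atom and fill implicit hydrogens from standard valence (C 4, N 3, O 2, S 2, halogen 1):
  atom 1: C, bond orders sum to 1 (valence 4) → 3 H
  atom 2: C, bond orders sum to 4 (valence 4) → 0 H
  atom 3: C, bond orders sum to 3 (valence 4) → 1 H
  atom 4: C, bond orders sum to 3 (valence 4) → 1 H
  atom 5: C, bond orders sum to 3 (valence 4) → 1 H
  atom 6: C, bond orders sum to 4 (valence 4) → 0 H
  atom 7: C, bond orders sum to 3 (valence 4) → 1 H
  atom 8: C, bond orders sum to 4 (valence 4) → 0 H
  atom 9: O, bond orders sum to 2 (valence 2) → 0 H
  atom 10: O, bond orders sum to 2 (valence 2) → 0 H
  atom 11: C, bond orders sum to 1 (valence 4) → 3 H
Total hydrogens: 10.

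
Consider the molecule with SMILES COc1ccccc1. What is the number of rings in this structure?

In SMILES, each pair of matching ring-closure digits denotes one ring-closing bond; the number of such bonds equals the number of independent rings.
Ring-closure bonds here: 1.

1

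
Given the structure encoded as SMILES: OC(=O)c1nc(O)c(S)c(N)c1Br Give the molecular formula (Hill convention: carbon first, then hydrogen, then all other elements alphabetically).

C6H5BrN2O3S

Walk through each heavy atom and fill implicit hydrogens from standard valence (C 4, N 3, O 2, S 2, halogen 1); for lowercase aromatic atoms, an aromatic c carries 1 H when it has two neighbours and 0 H with three, and aromatic n carries 0 H:
  atom 1: O, bond orders sum to 1 (valence 2) → 1 H
  atom 2: C, bond orders sum to 4 (valence 4) → 0 H
  atom 3: O, bond orders sum to 2 (valence 2) → 0 H
  atom 4: aromatic c, 3 neighbours → 0 H
  atom 5: aromatic n, 2 neighbours → 0 H
  atom 6: aromatic c, 3 neighbours → 0 H
  atom 7: O, bond orders sum to 1 (valence 2) → 1 H
  atom 8: aromatic c, 3 neighbours → 0 H
  atom 9: S, bond orders sum to 1 (valence 2) → 1 H
  atom 10: aromatic c, 3 neighbours → 0 H
  atom 11: N, bond orders sum to 1 (valence 3) → 2 H
  atom 12: aromatic c, 3 neighbours → 0 H
  atom 13: Br (halogen, monovalent) → 0 H
Totals → C:6, H:5, Br:1, N:2, O:3, S:1.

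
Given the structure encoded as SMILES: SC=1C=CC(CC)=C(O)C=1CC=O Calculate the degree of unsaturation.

5

Degree of unsaturation = (number of rings) + (number of π bonds).
Ring closures in the SMILES: 1.
π bonds: 4 double bonds (each 1 DoU) → 4 DoU from unsaturation.
Total DoU = 1 + 4 = 5.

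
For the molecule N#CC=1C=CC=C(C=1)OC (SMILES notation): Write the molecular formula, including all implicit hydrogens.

Walk through each heavy atom and fill implicit hydrogens from standard valence (C 4, N 3, O 2, S 2, halogen 1):
  atom 1: N, bond orders sum to 3 (valence 3) → 0 H
  atom 2: C, bond orders sum to 4 (valence 4) → 0 H
  atom 3: C, bond orders sum to 4 (valence 4) → 0 H
  atom 4: C, bond orders sum to 3 (valence 4) → 1 H
  atom 5: C, bond orders sum to 3 (valence 4) → 1 H
  atom 6: C, bond orders sum to 3 (valence 4) → 1 H
  atom 7: C, bond orders sum to 4 (valence 4) → 0 H
  atom 8: C, bond orders sum to 3 (valence 4) → 1 H
  atom 9: O, bond orders sum to 2 (valence 2) → 0 H
  atom 10: C, bond orders sum to 1 (valence 4) → 3 H
Totals → C:8, H:7, N:1, O:1.

C8H7NO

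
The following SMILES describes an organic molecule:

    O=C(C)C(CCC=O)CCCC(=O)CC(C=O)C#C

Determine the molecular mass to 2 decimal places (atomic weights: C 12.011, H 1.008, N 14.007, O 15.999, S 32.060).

First, the molecular formula is C15H20O4 (counting implicit H from valence).
  C: 15 × 12.011 = 180.165
  H: 20 × 1.008 = 20.160
  O: 4 × 15.999 = 63.996
Sum: 15×12.011 + 20×1.008 + 4×15.999 = 264.321 → 264.32 g/mol.

264.32 g/mol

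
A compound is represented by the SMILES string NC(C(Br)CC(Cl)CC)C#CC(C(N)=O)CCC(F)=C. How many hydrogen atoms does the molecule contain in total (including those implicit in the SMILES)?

Walk through each heavy atom and fill implicit hydrogens from standard valence (C 4, N 3, O 2, S 2, halogen 1):
  atom 1: N, bond orders sum to 1 (valence 3) → 2 H
  atom 2: C, bond orders sum to 3 (valence 4) → 1 H
  atom 3: C, bond orders sum to 3 (valence 4) → 1 H
  atom 4: Br (halogen, monovalent) → 0 H
  atom 5: C, bond orders sum to 2 (valence 4) → 2 H
  atom 6: C, bond orders sum to 3 (valence 4) → 1 H
  atom 7: Cl (halogen, monovalent) → 0 H
  atom 8: C, bond orders sum to 2 (valence 4) → 2 H
  atom 9: C, bond orders sum to 1 (valence 4) → 3 H
  atom 10: C, bond orders sum to 4 (valence 4) → 0 H
  atom 11: C, bond orders sum to 4 (valence 4) → 0 H
  atom 12: C, bond orders sum to 3 (valence 4) → 1 H
  atom 13: C, bond orders sum to 4 (valence 4) → 0 H
  atom 14: N, bond orders sum to 1 (valence 3) → 2 H
  atom 15: O, bond orders sum to 2 (valence 2) → 0 H
  atom 16: C, bond orders sum to 2 (valence 4) → 2 H
  atom 17: C, bond orders sum to 2 (valence 4) → 2 H
  atom 18: C, bond orders sum to 4 (valence 4) → 0 H
  atom 19: F (halogen, monovalent) → 0 H
  atom 20: C, bond orders sum to 2 (valence 4) → 2 H
Total hydrogens: 21.

21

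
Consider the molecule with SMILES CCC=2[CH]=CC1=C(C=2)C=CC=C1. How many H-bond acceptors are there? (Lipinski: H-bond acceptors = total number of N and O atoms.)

0

N atoms: 0; O atoms: 0.
Lipinski HBA = 0 + 0 = 0.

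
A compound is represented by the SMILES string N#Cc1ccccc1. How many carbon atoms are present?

Count every carbon token in the SMILES (each C, including those in ring-closure positions and inside branches).
Carbon count: 7.

7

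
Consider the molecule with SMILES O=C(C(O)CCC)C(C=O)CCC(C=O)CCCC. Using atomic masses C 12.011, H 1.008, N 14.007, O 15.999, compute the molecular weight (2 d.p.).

270.37 g/mol

First, the molecular formula is C15H26O4 (counting implicit H from valence).
  C: 15 × 12.011 = 180.165
  H: 26 × 1.008 = 26.208
  O: 4 × 15.999 = 63.996
Sum: 15×12.011 + 26×1.008 + 4×15.999 = 270.369 → 270.37 g/mol.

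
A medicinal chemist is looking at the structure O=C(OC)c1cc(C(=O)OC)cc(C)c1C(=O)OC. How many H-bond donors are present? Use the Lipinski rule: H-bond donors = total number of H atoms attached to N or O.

0

Donors: find every N or O and count the H atoms it carries.
  atom 1 (O): bond orders sum to 2 → 0 H
  atom 3 (O): bond orders sum to 2 → 0 H
  atom 9 (O): bond orders sum to 2 → 0 H
  atom 10 (O): bond orders sum to 2 → 0 H
  atom 17 (O): bond orders sum to 2 → 0 H
  atom 18 (O): bond orders sum to 2 → 0 H
Lipinski HBD = 0.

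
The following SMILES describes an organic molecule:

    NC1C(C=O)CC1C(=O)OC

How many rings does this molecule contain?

In SMILES, each pair of matching ring-closure digits denotes one ring-closing bond; the number of such bonds equals the number of independent rings.
Ring-closure bonds here: 1.

1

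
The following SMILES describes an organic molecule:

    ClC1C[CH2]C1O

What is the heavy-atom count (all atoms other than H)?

Every atom symbol written in the SMILES (organic subset) is one heavy atom; implicit H are not written.
Heavy atoms by element → C:4, Cl:1, O:1.
Total: 6.

6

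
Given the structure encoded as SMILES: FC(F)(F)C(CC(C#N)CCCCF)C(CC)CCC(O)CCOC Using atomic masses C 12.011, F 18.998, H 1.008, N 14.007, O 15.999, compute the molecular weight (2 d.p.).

First, the molecular formula is C18H31F4NO2 (counting implicit H from valence).
  C: 18 × 12.011 = 216.198
  F: 4 × 18.998 = 75.992
  H: 31 × 1.008 = 31.248
  N: 1 × 14.007 = 14.007
  O: 2 × 15.999 = 31.998
Sum: 18×12.011 + 4×18.998 + 31×1.008 + 1×14.007 + 2×15.999 = 369.443 → 369.44 g/mol.

369.44 g/mol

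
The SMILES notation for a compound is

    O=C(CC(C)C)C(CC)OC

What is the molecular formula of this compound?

C9H18O2

Walk through each heavy atom and fill implicit hydrogens from standard valence (C 4, N 3, O 2, S 2, halogen 1):
  atom 1: O, bond orders sum to 2 (valence 2) → 0 H
  atom 2: C, bond orders sum to 4 (valence 4) → 0 H
  atom 3: C, bond orders sum to 2 (valence 4) → 2 H
  atom 4: C, bond orders sum to 3 (valence 4) → 1 H
  atom 5: C, bond orders sum to 1 (valence 4) → 3 H
  atom 6: C, bond orders sum to 1 (valence 4) → 3 H
  atom 7: C, bond orders sum to 3 (valence 4) → 1 H
  atom 8: C, bond orders sum to 2 (valence 4) → 2 H
  atom 9: C, bond orders sum to 1 (valence 4) → 3 H
  atom 10: O, bond orders sum to 2 (valence 2) → 0 H
  atom 11: C, bond orders sum to 1 (valence 4) → 3 H
Totals → C:9, H:18, O:2.
In Hill order: C9H18O2.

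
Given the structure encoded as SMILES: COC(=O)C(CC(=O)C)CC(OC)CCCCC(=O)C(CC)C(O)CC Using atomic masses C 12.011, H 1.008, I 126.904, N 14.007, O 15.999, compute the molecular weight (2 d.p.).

372.50 g/mol

First, the molecular formula is C20H36O6 (counting implicit H from valence).
  C: 20 × 12.011 = 240.220
  H: 36 × 1.008 = 36.288
  O: 6 × 15.999 = 95.994
Sum: 20×12.011 + 36×1.008 + 6×15.999 = 372.502 → 372.50 g/mol.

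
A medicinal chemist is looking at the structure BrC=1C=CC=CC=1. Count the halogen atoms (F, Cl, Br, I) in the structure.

1

Halogen atoms appear at heavy-atom position 1 (1×Br).
Halogen count: 1.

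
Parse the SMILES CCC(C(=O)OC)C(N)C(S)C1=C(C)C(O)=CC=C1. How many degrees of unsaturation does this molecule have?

5

Molecular formula: C14H21NO3S.
DoU = (2C + 2 + N − H − X) / 2, where X is the halogen count and O/S are ignored.
    = (2·14 + 2 + 1 − 21 − 0) / 2 = 10 / 2 = 5.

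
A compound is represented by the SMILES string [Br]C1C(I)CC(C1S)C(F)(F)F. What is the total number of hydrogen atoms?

Walk through each heavy atom and fill implicit hydrogens from standard valence (C 4, N 3, O 2, S 2, halogen 1):
  atom 1: Br with explicit H count 0
  atom 2: C, bond orders sum to 3 (valence 4) → 1 H
  atom 3: C, bond orders sum to 3 (valence 4) → 1 H
  atom 4: I (halogen, monovalent) → 0 H
  atom 5: C, bond orders sum to 2 (valence 4) → 2 H
  atom 6: C, bond orders sum to 3 (valence 4) → 1 H
  atom 7: C, bond orders sum to 3 (valence 4) → 1 H
  atom 8: S, bond orders sum to 1 (valence 2) → 1 H
  atom 9: C, bond orders sum to 4 (valence 4) → 0 H
  atom 10: F (halogen, monovalent) → 0 H
  atom 11: F (halogen, monovalent) → 0 H
  atom 12: F (halogen, monovalent) → 0 H
Total hydrogens: 7.

7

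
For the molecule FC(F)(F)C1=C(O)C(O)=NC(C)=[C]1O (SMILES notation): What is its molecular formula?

C7H6F3NO3

Walk through each heavy atom and fill implicit hydrogens from standard valence (C 4, N 3, O 2, S 2, halogen 1):
  atom 1: F (halogen, monovalent) → 0 H
  atom 2: C, bond orders sum to 4 (valence 4) → 0 H
  atom 3: F (halogen, monovalent) → 0 H
  atom 4: F (halogen, monovalent) → 0 H
  atom 5: C, bond orders sum to 4 (valence 4) → 0 H
  atom 6: C, bond orders sum to 4 (valence 4) → 0 H
  atom 7: O, bond orders sum to 1 (valence 2) → 1 H
  atom 8: C, bond orders sum to 4 (valence 4) → 0 H
  atom 9: O, bond orders sum to 1 (valence 2) → 1 H
  atom 10: N, bond orders sum to 3 (valence 3) → 0 H
  atom 11: C, bond orders sum to 4 (valence 4) → 0 H
  atom 12: C, bond orders sum to 1 (valence 4) → 3 H
  atom 13: C with explicit H count 0
  atom 14: O, bond orders sum to 1 (valence 2) → 1 H
Totals → C:7, H:6, F:3, N:1, O:3.
In Hill order: C7H6F3NO3.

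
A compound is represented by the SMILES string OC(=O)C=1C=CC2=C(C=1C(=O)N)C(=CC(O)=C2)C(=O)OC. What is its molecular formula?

C14H11NO6

Walk through each heavy atom and fill implicit hydrogens from standard valence (C 4, N 3, O 2, S 2, halogen 1):
  atom 1: O, bond orders sum to 1 (valence 2) → 1 H
  atom 2: C, bond orders sum to 4 (valence 4) → 0 H
  atom 3: O, bond orders sum to 2 (valence 2) → 0 H
  atom 4: C, bond orders sum to 4 (valence 4) → 0 H
  atom 5: C, bond orders sum to 3 (valence 4) → 1 H
  atom 6: C, bond orders sum to 3 (valence 4) → 1 H
  atom 7: C, bond orders sum to 4 (valence 4) → 0 H
  atom 8: C, bond orders sum to 4 (valence 4) → 0 H
  atom 9: C, bond orders sum to 4 (valence 4) → 0 H
  atom 10: C, bond orders sum to 4 (valence 4) → 0 H
  atom 11: O, bond orders sum to 2 (valence 2) → 0 H
  atom 12: N, bond orders sum to 1 (valence 3) → 2 H
  atom 13: C, bond orders sum to 4 (valence 4) → 0 H
  atom 14: C, bond orders sum to 3 (valence 4) → 1 H
  atom 15: C, bond orders sum to 4 (valence 4) → 0 H
  atom 16: O, bond orders sum to 1 (valence 2) → 1 H
  atom 17: C, bond orders sum to 3 (valence 4) → 1 H
  atom 18: C, bond orders sum to 4 (valence 4) → 0 H
  atom 19: O, bond orders sum to 2 (valence 2) → 0 H
  atom 20: O, bond orders sum to 2 (valence 2) → 0 H
  atom 21: C, bond orders sum to 1 (valence 4) → 3 H
Totals → C:14, H:11, N:1, O:6.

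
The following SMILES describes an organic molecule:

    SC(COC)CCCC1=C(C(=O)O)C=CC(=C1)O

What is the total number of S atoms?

1

Scan the SMILES for S atoms (remember two-letter symbols like Cl and Br are single atoms).
Sulfur count: 1.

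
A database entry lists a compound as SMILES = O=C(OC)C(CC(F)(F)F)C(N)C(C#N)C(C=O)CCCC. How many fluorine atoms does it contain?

3

Scan the SMILES for F atoms (remember two-letter symbols like Cl and Br are single atoms).
Fluorine count: 3.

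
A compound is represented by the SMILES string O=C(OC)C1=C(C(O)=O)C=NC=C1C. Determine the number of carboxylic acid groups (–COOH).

1

The carboxylic acid motif appears at heavy-atom position 7 in the SMILES.
Other groups present: 1 ester.
Carboxylic acid count: 1.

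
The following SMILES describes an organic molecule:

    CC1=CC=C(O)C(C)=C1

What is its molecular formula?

C8H10O

Walk through each heavy atom and fill implicit hydrogens from standard valence (C 4, N 3, O 2, S 2, halogen 1):
  atom 1: C, bond orders sum to 1 (valence 4) → 3 H
  atom 2: C, bond orders sum to 4 (valence 4) → 0 H
  atom 3: C, bond orders sum to 3 (valence 4) → 1 H
  atom 4: C, bond orders sum to 3 (valence 4) → 1 H
  atom 5: C, bond orders sum to 4 (valence 4) → 0 H
  atom 6: O, bond orders sum to 1 (valence 2) → 1 H
  atom 7: C, bond orders sum to 4 (valence 4) → 0 H
  atom 8: C, bond orders sum to 1 (valence 4) → 3 H
  atom 9: C, bond orders sum to 3 (valence 4) → 1 H
Totals → C:8, H:10, O:1.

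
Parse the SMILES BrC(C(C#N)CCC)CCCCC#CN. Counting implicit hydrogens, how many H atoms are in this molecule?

Walk through each heavy atom and fill implicit hydrogens from standard valence (C 4, N 3, O 2, S 2, halogen 1):
  atom 1: Br (halogen, monovalent) → 0 H
  atom 2: C, bond orders sum to 3 (valence 4) → 1 H
  atom 3: C, bond orders sum to 3 (valence 4) → 1 H
  atom 4: C, bond orders sum to 4 (valence 4) → 0 H
  atom 5: N, bond orders sum to 3 (valence 3) → 0 H
  atom 6: C, bond orders sum to 2 (valence 4) → 2 H
  atom 7: C, bond orders sum to 2 (valence 4) → 2 H
  atom 8: C, bond orders sum to 1 (valence 4) → 3 H
  atom 9: C, bond orders sum to 2 (valence 4) → 2 H
  atom 10: C, bond orders sum to 2 (valence 4) → 2 H
  atom 11: C, bond orders sum to 2 (valence 4) → 2 H
  atom 12: C, bond orders sum to 2 (valence 4) → 2 H
  atom 13: C, bond orders sum to 4 (valence 4) → 0 H
  atom 14: C, bond orders sum to 4 (valence 4) → 0 H
  atom 15: N, bond orders sum to 1 (valence 3) → 2 H
Total hydrogens: 19.

19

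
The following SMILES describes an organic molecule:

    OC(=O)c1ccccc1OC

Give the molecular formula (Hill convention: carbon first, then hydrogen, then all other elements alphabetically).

C8H8O3

Walk through each heavy atom and fill implicit hydrogens from standard valence (C 4, N 3, O 2, S 2, halogen 1); for lowercase aromatic atoms, an aromatic c carries 1 H when it has two neighbours and 0 H with three, and aromatic n carries 0 H:
  atom 1: O, bond orders sum to 1 (valence 2) → 1 H
  atom 2: C, bond orders sum to 4 (valence 4) → 0 H
  atom 3: O, bond orders sum to 2 (valence 2) → 0 H
  atom 4: aromatic c, 3 neighbours → 0 H
  atom 5: aromatic c, 2 neighbours → 1 H
  atom 6: aromatic c, 2 neighbours → 1 H
  atom 7: aromatic c, 2 neighbours → 1 H
  atom 8: aromatic c, 2 neighbours → 1 H
  atom 9: aromatic c, 3 neighbours → 0 H
  atom 10: O, bond orders sum to 2 (valence 2) → 0 H
  atom 11: C, bond orders sum to 1 (valence 4) → 3 H
Totals → C:8, H:8, O:3.
In Hill order: C8H8O3.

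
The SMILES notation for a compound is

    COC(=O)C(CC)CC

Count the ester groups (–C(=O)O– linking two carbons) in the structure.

1

The ester motif appears at heavy-atom position 3 in the SMILES.
Ester count: 1.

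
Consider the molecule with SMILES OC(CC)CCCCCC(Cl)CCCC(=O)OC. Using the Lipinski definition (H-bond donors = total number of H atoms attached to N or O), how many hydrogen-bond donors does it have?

1

Donors: find every N or O and count the H atoms it carries.
  atom 1 (O): bond orders sum to 1 → 1 H
  atom 16 (O): bond orders sum to 2 → 0 H
  atom 17 (O): bond orders sum to 2 → 0 H
Lipinski HBD = 1.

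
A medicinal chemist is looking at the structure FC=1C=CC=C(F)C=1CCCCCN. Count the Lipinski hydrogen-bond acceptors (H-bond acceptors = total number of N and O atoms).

1

N atoms: 1; O atoms: 0.
Lipinski HBA = 1 + 0 = 1.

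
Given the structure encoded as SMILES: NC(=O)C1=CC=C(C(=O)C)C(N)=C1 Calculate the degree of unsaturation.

Degree of unsaturation = (number of rings) + (number of π bonds).
Ring closures in the SMILES: 1.
π bonds: 5 double bonds (each 1 DoU) → 5 DoU from unsaturation.
Total DoU = 1 + 5 = 6.

6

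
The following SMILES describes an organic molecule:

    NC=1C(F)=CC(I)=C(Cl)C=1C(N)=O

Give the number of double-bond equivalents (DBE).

5

Molecular formula: C7H5ClFIN2O.
DoU = (2C + 2 + N − H − X) / 2, where X is the halogen count and O/S are ignored.
    = (2·7 + 2 + 2 − 5 − 3) / 2 = 10 / 2 = 5.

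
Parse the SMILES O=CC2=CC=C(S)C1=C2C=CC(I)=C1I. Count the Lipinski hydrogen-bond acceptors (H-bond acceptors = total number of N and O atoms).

1

N atoms: 0; O atoms: 1.
Lipinski HBA = 0 + 1 = 1.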